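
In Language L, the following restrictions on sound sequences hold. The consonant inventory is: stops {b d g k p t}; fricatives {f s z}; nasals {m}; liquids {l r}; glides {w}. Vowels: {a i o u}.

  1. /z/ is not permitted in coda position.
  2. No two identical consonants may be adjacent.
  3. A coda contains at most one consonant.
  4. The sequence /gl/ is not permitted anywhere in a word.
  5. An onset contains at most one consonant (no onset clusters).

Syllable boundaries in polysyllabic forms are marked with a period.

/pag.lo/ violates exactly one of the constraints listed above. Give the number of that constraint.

4

/pag.lo/: contains banned sequence /gl/.
This is a violation of constraint 4: "The sequence /gl/ is not permitted anywhere in a word."
The remaining constraints (1, 2, 3, 5) are satisfied.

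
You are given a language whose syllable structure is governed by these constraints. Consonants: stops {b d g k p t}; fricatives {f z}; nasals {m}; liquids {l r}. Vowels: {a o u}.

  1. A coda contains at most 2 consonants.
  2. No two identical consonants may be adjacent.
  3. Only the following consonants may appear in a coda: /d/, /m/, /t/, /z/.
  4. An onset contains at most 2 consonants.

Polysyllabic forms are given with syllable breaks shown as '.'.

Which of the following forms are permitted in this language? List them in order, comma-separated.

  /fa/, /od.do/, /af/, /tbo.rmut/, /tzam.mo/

/fa/, /tbo.rmut/

/fa/ — σ1 onset /f/, coda /∅/ ok → permitted
/od.do/ — violates constraint 2: adjacent identical consonants /dd/ → not permitted
/af/ — violates constraint 3: syllable 1 coda contains /f/, which is not a licensed coda consonant → not permitted
/tbo.rmut/ — σ1 onset /tb/ (2C), coda /∅/ ok; σ2 onset /rm/ (2C), coda /t/ ok → permitted
/tzam.mo/ — violates constraint 2: adjacent identical consonants /mm/ → not permitted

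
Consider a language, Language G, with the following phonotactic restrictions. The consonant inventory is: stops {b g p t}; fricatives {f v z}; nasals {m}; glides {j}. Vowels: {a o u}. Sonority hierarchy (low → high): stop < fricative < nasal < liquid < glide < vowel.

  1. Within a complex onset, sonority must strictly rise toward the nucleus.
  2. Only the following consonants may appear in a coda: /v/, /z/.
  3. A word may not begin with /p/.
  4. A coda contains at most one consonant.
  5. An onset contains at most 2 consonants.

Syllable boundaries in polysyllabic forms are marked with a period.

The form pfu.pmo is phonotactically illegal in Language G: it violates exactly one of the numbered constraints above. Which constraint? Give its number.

pfu.pmo: word begins with /p/.
This is a violation of constraint 3: "A word may not begin with /p/."
The remaining constraints (1, 2, 4, 5) are satisfied.

3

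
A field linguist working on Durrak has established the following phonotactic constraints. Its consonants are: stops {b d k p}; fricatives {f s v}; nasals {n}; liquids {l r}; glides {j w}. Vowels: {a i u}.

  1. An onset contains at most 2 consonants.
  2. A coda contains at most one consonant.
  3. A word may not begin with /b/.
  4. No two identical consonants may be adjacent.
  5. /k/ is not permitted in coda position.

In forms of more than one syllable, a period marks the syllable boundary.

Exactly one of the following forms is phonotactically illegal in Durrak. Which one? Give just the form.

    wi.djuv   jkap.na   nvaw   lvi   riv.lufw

riv.lufw

wi.djuv — σ1 onset /w/, coda /∅/ ok; σ2 onset /dj/ (2C), coda /v/ ok → phonotactically legal
jkap.na — σ1 onset /jk/ (2C), coda /p/ ok; σ2 onset /n/, coda /∅/ ok → phonotactically legal
nvaw — σ1 onset /nv/ (2C), coda /w/ ok → phonotactically legal
lvi — σ1 onset /lv/ (2C), coda /∅/ ok → phonotactically legal
riv.lufw — violates constraint 2: syllable 2 coda /fw/ has 2 consonants (> 1) → phonotactically illegal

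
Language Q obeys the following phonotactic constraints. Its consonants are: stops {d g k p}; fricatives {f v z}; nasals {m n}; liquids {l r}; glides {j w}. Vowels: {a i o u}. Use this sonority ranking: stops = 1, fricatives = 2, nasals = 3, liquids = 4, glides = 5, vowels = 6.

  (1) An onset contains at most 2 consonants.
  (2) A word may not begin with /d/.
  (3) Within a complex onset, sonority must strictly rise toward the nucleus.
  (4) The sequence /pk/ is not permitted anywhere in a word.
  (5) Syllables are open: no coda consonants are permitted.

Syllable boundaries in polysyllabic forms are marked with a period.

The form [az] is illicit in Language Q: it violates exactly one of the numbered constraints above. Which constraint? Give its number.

[az]: syllable 1 coda /z/ has 1 consonant (> 0).
This is a violation of constraint 5: "Syllables are open: no coda consonants are permitted."
The remaining constraints (1, 2, 3, 4) are satisfied.

5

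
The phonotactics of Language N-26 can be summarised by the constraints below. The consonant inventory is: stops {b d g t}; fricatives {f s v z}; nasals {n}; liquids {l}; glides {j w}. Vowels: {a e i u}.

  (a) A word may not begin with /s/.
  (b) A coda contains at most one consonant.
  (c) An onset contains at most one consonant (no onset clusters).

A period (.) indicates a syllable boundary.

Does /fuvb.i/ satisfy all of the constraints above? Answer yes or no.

no

/fuvb.i/ — violates constraint (b): syllable 1 coda /vb/ has 2 consonants (> 1) → phonotactically illegal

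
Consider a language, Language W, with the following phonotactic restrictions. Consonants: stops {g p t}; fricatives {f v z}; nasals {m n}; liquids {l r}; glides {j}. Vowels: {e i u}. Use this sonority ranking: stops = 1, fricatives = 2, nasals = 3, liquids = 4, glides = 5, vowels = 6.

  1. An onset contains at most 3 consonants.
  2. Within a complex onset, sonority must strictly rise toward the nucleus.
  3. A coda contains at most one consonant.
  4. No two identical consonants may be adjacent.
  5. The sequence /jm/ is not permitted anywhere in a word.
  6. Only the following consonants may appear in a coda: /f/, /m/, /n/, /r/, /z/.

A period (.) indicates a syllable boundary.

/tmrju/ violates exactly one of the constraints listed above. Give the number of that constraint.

/tmrju/: syllable 1 onset /tmrj/ has 4 consonants (> 3).
This is a violation of constraint 1: "An onset contains at most 3 consonants."
The remaining constraints (2, 3, 4, 5, 6) are satisfied.

1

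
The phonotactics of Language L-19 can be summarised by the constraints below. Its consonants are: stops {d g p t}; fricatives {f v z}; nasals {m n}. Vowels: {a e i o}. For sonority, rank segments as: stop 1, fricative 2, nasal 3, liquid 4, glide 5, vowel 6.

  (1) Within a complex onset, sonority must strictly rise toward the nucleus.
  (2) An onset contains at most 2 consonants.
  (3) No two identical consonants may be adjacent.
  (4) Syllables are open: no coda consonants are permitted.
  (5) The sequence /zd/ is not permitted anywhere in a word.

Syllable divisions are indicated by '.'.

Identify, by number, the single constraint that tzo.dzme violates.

2

tzo.dzme: syllable 2 onset /dzm/ has 3 consonants (> 2).
This is a violation of constraint 2: "An onset contains at most 2 consonants."
The remaining constraints (1, 3, 4, 5) are satisfied.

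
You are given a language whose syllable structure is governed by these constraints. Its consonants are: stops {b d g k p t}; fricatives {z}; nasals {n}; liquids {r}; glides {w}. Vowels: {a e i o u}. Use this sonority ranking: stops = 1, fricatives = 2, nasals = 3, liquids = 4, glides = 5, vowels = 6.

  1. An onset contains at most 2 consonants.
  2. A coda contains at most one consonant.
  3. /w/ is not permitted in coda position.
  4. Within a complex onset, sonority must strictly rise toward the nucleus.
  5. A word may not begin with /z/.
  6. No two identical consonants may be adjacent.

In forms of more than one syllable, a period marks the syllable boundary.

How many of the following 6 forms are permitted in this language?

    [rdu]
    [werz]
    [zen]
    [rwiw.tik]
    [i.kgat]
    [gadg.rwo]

[rdu] — violates constraint 4: syllable 1 onset /rd/: /r/ (liquid, 4) → /d/ (stop, 1) does not rise → not permitted
[werz] — violates constraint 2: syllable 1 coda /rz/ has 2 consonants (> 1) → not permitted
[zen] — violates constraint 5: word begins with /z/ → not permitted
[rwiw.tik] — violates constraint 3: syllable 1 coda contains /w/ → not permitted
[i.kgat] — violates constraint 4: syllable 2 onset /kg/: /k/ (stop, 1) → /g/ (stop, 1) does not rise → not permitted
[gadg.rwo] — violates constraint 2: syllable 1 coda /dg/ has 2 consonants (> 1) → not permitted
No form is permitted → 0.

0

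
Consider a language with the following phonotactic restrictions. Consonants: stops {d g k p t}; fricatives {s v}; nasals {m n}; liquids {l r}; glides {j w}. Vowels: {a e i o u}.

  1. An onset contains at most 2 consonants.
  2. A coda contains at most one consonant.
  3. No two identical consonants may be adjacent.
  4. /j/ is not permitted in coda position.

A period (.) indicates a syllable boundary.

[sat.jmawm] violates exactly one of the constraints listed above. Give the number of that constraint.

2

[sat.jmawm]: syllable 2 coda /wm/ has 2 consonants (> 1).
This is a violation of constraint 2: "A coda contains at most one consonant."
The remaining constraints (1, 3, 4) are satisfied.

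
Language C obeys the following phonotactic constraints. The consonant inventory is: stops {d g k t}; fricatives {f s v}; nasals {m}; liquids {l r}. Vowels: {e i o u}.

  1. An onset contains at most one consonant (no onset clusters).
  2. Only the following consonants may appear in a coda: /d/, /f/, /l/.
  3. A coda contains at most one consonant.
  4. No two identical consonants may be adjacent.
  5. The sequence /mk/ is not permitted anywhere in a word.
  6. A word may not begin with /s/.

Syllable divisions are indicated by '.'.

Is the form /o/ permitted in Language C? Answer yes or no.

/o/ — σ1 onset /∅/, coda /∅/ ok → permitted

yes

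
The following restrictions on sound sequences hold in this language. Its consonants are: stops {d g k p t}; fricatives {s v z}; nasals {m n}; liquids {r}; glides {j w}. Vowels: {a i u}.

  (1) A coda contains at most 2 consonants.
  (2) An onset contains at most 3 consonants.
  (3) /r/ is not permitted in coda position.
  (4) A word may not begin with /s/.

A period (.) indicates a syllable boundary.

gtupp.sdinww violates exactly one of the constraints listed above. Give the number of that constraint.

1

gtupp.sdinww: syllable 2 coda /nww/ has 3 consonants (> 2).
This is a violation of constraint 1: "A coda contains at most 2 consonants."
The remaining constraints (2, 3, 4) are satisfied.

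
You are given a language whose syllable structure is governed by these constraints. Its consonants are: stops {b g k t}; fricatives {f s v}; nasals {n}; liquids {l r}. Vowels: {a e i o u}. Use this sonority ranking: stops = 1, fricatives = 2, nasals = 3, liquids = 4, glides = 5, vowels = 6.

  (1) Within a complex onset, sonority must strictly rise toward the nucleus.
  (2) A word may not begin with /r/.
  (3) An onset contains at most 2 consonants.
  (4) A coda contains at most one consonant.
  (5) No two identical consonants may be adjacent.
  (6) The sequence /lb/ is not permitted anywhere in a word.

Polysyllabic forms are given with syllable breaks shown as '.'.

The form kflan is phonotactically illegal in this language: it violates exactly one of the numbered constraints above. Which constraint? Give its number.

3

kflan: syllable 1 onset /kfl/ has 3 consonants (> 2).
This is a violation of constraint 3: "An onset contains at most 2 consonants."
The remaining constraints (1, 2, 4, 5, 6) are satisfied.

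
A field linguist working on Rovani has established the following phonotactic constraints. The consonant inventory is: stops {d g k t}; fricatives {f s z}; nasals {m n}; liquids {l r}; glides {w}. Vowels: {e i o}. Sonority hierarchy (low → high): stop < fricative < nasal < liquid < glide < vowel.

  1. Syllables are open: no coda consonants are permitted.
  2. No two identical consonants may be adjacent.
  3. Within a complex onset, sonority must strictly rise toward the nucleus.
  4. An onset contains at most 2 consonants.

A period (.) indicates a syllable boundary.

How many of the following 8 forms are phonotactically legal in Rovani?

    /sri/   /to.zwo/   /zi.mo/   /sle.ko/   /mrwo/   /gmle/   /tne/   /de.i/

6

/sri/ — σ1 onset /sr/ (2→4 rises), coda /∅/ ok → phonotactically legal
/to.zwo/ — σ1 onset /t/, coda /∅/ ok; σ2 onset /zw/ (2→5 rises), coda /∅/ ok → phonotactically legal
/zi.mo/ — σ1 onset /z/, coda /∅/ ok; σ2 onset /m/, coda /∅/ ok → phonotactically legal
/sle.ko/ — σ1 onset /sl/ (2→4 rises), coda /∅/ ok; σ2 onset /k/, coda /∅/ ok → phonotactically legal
/mrwo/ — violates constraint 4: syllable 1 onset /mrw/ has 3 consonants (> 2) → phonotactically illegal
/gmle/ — violates constraint 4: syllable 1 onset /gml/ has 3 consonants (> 2) → phonotactically illegal
/tne/ — σ1 onset /tn/ (1→3 rises), coda /∅/ ok → phonotactically legal
/de.i/ — σ1 onset /d/, coda /∅/ ok; σ2 onset /∅/, coda /∅/ ok → phonotactically legal
Phonotactically legal: /sri/, /to.zwo/, /zi.mo/, /sle.ko/, /tne/, /de.i/ → 6.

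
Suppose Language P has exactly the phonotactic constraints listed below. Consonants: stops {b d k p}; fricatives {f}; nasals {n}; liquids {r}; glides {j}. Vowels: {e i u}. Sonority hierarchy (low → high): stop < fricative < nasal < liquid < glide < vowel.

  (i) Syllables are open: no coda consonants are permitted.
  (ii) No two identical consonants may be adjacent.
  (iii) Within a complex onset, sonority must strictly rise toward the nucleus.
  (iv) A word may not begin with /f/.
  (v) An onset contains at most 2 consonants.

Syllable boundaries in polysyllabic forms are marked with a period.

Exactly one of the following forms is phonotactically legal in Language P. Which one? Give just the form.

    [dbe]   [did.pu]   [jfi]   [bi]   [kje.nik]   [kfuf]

[bi]

[dbe] — violates constraint (iii): syllable 1 onset /db/: /d/ (stop, 1) → /b/ (stop, 1) does not rise → phonotactically illegal
[did.pu] — violates constraint (i): syllable 1 coda /d/ has 1 consonant (> 0) → phonotactically illegal
[jfi] — violates constraint (iii): syllable 1 onset /jf/: /j/ (glide, 5) → /f/ (fricative, 2) does not rise → phonotactically illegal
[bi] — σ1 onset /b/, coda /∅/ ok → phonotactically legal
[kje.nik] — violates constraint (i): syllable 2 coda /k/ has 1 consonant (> 0) → phonotactically illegal
[kfuf] — violates constraint (i): syllable 1 coda /f/ has 1 consonant (> 0) → phonotactically illegal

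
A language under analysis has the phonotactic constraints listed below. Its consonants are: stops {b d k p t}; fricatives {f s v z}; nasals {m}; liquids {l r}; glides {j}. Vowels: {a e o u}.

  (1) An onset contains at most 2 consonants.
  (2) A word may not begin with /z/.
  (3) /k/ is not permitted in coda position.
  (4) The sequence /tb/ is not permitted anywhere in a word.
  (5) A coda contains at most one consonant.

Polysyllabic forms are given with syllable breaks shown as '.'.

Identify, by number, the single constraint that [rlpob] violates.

[rlpob]: syllable 1 onset /rlp/ has 3 consonants (> 2).
This is a violation of constraint 1: "An onset contains at most 2 consonants."
The remaining constraints (2, 3, 4, 5) are satisfied.

1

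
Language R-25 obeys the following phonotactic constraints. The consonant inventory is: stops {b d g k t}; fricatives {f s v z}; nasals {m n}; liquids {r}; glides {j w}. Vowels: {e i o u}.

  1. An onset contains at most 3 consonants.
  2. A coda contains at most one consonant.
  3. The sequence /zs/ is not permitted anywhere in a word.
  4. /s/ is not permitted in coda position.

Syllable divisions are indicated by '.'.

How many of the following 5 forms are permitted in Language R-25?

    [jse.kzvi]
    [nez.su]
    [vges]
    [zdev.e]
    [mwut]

3

[jse.kzvi] — σ1 onset /js/ (2C), coda /∅/ ok; σ2 onset /kzv/ (3C), coda /∅/ ok → permitted
[nez.su] — violates constraint 3: contains banned sequence /zs/ → not permitted
[vges] — violates constraint 4: syllable 1 coda contains /s/ → not permitted
[zdev.e] — σ1 onset /zd/ (2C), coda /v/ ok; σ2 onset /∅/, coda /∅/ ok → permitted
[mwut] — σ1 onset /mw/ (2C), coda /t/ ok → permitted
Permitted: [jse.kzvi], [zdev.e], [mwut] → 3.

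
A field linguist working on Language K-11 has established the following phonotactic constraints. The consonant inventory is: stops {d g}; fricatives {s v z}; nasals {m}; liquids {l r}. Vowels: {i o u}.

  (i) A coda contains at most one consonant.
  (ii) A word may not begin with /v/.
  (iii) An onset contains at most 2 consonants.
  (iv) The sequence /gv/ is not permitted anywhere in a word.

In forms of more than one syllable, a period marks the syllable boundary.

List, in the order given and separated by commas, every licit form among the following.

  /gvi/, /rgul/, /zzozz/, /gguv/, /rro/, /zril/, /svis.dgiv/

/rgul/, /gguv/, /rro/, /zril/, /svis.dgiv/

/gvi/ — violates constraint (iv): contains banned sequence /gv/ → illicit
/rgul/ — σ1 onset /rg/ (2C), coda /l/ ok → licit
/zzozz/ — violates constraint (i): syllable 1 coda /zz/ has 2 consonants (> 1) → illicit
/gguv/ — σ1 onset /gg/ (2C), coda /v/ ok → licit
/rro/ — σ1 onset /rr/ (2C), coda /∅/ ok → licit
/zril/ — σ1 onset /zr/ (2C), coda /l/ ok → licit
/svis.dgiv/ — σ1 onset /sv/ (2C), coda /s/ ok; σ2 onset /dg/ (2C), coda /v/ ok → licit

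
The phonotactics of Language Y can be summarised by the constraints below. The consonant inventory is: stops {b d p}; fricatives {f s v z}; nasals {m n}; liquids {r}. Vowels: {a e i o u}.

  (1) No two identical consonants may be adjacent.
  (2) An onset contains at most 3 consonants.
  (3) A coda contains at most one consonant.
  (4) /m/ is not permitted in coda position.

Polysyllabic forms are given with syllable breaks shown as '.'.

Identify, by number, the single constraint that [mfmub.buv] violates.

1

[mfmub.buv]: adjacent identical consonants /bb/.
This is a violation of constraint 1: "No two identical consonants may be adjacent."
The remaining constraints (2, 3, 4) are satisfied.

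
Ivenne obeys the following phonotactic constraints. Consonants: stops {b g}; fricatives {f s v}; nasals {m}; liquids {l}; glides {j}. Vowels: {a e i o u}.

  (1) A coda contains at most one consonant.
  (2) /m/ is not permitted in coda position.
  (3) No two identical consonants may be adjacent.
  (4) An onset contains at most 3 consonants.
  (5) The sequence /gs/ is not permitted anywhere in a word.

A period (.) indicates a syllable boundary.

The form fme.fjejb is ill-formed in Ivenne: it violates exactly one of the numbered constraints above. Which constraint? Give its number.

1

fme.fjejb: syllable 2 coda /jb/ has 2 consonants (> 1).
This is a violation of constraint 1: "A coda contains at most one consonant."
The remaining constraints (2, 3, 4, 5) are satisfied.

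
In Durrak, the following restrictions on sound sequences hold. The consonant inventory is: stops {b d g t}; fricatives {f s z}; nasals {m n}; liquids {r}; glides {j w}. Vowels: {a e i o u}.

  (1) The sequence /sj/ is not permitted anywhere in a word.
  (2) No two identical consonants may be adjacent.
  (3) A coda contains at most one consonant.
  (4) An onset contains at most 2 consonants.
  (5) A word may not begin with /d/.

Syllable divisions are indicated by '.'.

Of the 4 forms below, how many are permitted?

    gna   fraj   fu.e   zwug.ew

gna — σ1 onset /gn/ (2C), coda /∅/ ok → permitted
fraj — σ1 onset /fr/ (2C), coda /j/ ok → permitted
fu.e — σ1 onset /f/, coda /∅/ ok; σ2 onset /∅/, coda /∅/ ok → permitted
zwug.ew — σ1 onset /zw/ (2C), coda /g/ ok; σ2 onset /∅/, coda /w/ ok → permitted
Permitted: gna, fraj, fu.e, zwug.ew → 4.

4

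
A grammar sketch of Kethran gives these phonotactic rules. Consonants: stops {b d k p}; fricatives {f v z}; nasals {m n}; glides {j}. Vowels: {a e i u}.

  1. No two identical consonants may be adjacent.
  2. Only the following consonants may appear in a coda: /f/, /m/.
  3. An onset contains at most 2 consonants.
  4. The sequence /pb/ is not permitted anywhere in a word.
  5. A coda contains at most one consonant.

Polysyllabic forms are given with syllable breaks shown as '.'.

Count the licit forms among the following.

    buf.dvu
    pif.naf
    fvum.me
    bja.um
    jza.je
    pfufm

buf.dvu — σ1 onset /b/, coda /f/ ok; σ2 onset /dv/ (2C), coda /∅/ ok → licit
pif.naf — σ1 onset /p/, coda /f/ ok; σ2 onset /n/, coda /f/ ok → licit
fvum.me — violates constraint 1: adjacent identical consonants /mm/ → illicit
bja.um — σ1 onset /bj/ (2C), coda /∅/ ok; σ2 onset /∅/, coda /m/ ok → licit
jza.je — σ1 onset /jz/ (2C), coda /∅/ ok; σ2 onset /j/, coda /∅/ ok → licit
pfufm — violates constraint 5: syllable 1 coda /fm/ has 2 consonants (> 1) → illicit
Licit: buf.dvu, pif.naf, bja.um, jza.je → 4.

4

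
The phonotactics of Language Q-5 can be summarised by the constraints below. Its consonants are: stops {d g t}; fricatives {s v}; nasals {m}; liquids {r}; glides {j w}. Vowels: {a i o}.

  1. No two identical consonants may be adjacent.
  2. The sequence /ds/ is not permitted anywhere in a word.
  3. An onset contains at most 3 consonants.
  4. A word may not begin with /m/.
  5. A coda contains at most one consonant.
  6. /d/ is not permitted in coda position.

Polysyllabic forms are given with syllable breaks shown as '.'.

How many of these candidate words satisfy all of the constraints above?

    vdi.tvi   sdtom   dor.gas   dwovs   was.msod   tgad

3

vdi.tvi — σ1 onset /vd/ (2C), coda /∅/ ok; σ2 onset /tv/ (2C), coda /∅/ ok → licit
sdtom — σ1 onset /sdt/ (3C), coda /m/ ok → licit
dor.gas — σ1 onset /d/, coda /r/ ok; σ2 onset /g/, coda /s/ ok → licit
dwovs — violates constraint 5: syllable 1 coda /vs/ has 2 consonants (> 1) → illicit
was.msod — violates constraint 6: syllable 2 coda contains /d/ → illicit
tgad — violates constraint 6: syllable 1 coda contains /d/ → illicit
Licit: vdi.tvi, sdtom, dor.gas → 3.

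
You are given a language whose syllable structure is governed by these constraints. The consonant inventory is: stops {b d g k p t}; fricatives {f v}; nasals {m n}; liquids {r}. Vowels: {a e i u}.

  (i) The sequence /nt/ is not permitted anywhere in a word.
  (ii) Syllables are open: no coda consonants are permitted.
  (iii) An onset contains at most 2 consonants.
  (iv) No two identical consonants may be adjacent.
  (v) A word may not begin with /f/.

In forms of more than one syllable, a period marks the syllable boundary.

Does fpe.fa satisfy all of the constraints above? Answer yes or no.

fpe.fa — violates constraint (v): word begins with /f/ → ill-formed

no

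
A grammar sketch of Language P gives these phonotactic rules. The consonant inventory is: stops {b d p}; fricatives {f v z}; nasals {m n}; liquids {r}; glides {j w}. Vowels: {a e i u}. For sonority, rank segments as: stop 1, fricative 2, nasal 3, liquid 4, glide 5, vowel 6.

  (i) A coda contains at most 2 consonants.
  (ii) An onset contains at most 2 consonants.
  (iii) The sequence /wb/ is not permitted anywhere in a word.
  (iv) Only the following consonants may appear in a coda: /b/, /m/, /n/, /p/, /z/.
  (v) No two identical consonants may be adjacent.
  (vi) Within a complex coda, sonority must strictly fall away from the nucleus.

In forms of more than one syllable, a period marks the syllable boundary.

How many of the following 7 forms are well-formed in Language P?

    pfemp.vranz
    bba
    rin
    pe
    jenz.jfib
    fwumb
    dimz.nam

pfemp.vranz — σ1 onset /pf/ (2C), coda /mp/ (3→1 falls) ok; σ2 onset /vr/ (2C), coda /nz/ (3→2 falls) ok → well-formed
bba — violates constraint (v): adjacent identical consonants /bb/ → ill-formed
rin — σ1 onset /r/, coda /n/ ok → well-formed
pe — σ1 onset /p/, coda /∅/ ok → well-formed
jenz.jfib — σ1 onset /j/, coda /nz/ (3→2 falls) ok; σ2 onset /jf/ (2C), coda /b/ ok → well-formed
fwumb — σ1 onset /fw/ (2C), coda /mb/ (3→1 falls) ok → well-formed
dimz.nam — σ1 onset /d/, coda /mz/ (3→2 falls) ok; σ2 onset /n/, coda /m/ ok → well-formed
Well-formed: pfemp.vranz, rin, pe, jenz.jfib, fwumb, dimz.nam → 6.

6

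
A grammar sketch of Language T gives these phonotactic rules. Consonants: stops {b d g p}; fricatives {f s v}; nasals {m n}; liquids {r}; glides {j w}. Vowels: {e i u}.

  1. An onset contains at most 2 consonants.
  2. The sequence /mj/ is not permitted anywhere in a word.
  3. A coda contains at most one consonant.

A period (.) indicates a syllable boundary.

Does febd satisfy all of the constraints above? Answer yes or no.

febd — violates constraint 3: syllable 1 coda /bd/ has 2 consonants (> 1) → illicit

no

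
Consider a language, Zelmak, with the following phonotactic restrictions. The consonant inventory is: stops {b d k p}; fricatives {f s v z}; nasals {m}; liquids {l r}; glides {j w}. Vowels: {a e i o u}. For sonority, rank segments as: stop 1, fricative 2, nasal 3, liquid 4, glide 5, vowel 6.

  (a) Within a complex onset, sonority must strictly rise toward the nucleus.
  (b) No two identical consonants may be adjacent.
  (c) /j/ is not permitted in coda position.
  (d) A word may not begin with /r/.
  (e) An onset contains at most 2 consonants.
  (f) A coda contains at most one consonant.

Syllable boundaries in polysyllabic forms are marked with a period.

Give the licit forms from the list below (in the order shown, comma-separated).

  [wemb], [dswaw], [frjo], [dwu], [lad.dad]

[dwu]

[wemb] — violates constraint (f): syllable 1 coda /mb/ has 2 consonants (> 1) → illicit
[dswaw] — violates constraint (e): syllable 1 onset /dsw/ has 3 consonants (> 2) → illicit
[frjo] — violates constraint (e): syllable 1 onset /frj/ has 3 consonants (> 2) → illicit
[dwu] — σ1 onset /dw/ (1→5 rises), coda /∅/ ok → licit
[lad.dad] — violates constraint (b): adjacent identical consonants /dd/ → illicit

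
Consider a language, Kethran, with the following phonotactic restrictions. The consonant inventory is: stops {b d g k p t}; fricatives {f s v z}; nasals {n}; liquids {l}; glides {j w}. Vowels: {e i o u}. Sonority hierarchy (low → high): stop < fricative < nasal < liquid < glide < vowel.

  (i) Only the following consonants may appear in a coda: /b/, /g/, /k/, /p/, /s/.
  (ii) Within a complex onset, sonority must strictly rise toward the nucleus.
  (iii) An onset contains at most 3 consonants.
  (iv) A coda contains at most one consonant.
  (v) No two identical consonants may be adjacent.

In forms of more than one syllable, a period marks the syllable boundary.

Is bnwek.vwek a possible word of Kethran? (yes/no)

yes

bnwek.vwek — σ1 onset /bnw/ (1→3→5 rises), coda /k/ ok; σ2 onset /vw/ (2→5 rises), coda /k/ ok → permitted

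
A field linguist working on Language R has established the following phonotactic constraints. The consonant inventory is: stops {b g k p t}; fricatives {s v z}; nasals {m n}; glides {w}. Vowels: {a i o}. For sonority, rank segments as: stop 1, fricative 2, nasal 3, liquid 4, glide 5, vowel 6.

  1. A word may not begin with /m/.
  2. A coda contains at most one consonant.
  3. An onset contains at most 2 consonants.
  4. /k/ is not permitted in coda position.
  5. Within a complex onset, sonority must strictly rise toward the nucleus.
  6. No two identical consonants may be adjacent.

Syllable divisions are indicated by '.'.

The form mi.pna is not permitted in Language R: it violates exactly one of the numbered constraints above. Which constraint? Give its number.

1

mi.pna: word begins with /m/.
This is a violation of constraint 1: "A word may not begin with /m/."
The remaining constraints (2, 3, 4, 5, 6) are satisfied.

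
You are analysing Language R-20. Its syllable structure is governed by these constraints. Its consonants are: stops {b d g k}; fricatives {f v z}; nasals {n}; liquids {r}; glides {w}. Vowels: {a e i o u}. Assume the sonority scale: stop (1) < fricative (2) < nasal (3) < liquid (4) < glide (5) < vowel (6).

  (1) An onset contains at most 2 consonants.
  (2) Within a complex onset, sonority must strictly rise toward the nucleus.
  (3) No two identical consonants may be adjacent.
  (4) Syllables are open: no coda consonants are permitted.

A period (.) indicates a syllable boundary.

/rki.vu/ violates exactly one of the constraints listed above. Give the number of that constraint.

2

/rki.vu/: syllable 1 onset /rk/: /r/ (liquid, 4) → /k/ (stop, 1) does not rise.
This is a violation of constraint 2: "Within a complex onset, sonority must strictly rise toward the nucleus."
The remaining constraints (1, 3, 4) are satisfied.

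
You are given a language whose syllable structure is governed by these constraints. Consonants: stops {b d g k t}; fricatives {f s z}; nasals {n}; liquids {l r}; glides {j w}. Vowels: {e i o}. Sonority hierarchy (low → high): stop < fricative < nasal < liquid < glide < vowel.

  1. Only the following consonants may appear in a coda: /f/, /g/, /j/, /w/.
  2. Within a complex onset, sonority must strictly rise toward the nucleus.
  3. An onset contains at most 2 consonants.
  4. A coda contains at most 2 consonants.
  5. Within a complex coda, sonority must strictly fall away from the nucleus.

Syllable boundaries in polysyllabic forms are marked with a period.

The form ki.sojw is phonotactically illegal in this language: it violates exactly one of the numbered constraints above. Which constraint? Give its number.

ki.sojw: syllable 2 coda /jw/: /j/ (glide, 5) → /w/ (glide, 5) does not fall.
This is a violation of constraint 5: "Within a complex coda, sonority must strictly fall away from the nucleus."
The remaining constraints (1, 2, 3, 4) are satisfied.

5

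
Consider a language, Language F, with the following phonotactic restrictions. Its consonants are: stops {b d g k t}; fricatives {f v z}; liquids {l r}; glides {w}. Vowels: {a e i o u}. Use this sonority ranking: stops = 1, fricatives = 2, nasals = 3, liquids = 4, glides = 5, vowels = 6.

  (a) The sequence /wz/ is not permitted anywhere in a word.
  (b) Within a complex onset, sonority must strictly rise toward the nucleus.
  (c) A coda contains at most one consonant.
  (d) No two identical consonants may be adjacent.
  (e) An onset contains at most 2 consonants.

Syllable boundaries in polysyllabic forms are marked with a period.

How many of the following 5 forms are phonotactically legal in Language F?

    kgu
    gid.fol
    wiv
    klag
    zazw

kgu — violates constraint (b): syllable 1 onset /kg/: /k/ (stop, 1) → /g/ (stop, 1) does not rise → phonotactically illegal
gid.fol — σ1 onset /g/, coda /d/ ok; σ2 onset /f/, coda /l/ ok → phonotactically legal
wiv — σ1 onset /w/, coda /v/ ok → phonotactically legal
klag — σ1 onset /kl/ (1→4 rises), coda /g/ ok → phonotactically legal
zazw — violates constraint (c): syllable 1 coda /zw/ has 2 consonants (> 1) → phonotactically illegal
Phonotactically legal: gid.fol, wiv, klag → 3.

3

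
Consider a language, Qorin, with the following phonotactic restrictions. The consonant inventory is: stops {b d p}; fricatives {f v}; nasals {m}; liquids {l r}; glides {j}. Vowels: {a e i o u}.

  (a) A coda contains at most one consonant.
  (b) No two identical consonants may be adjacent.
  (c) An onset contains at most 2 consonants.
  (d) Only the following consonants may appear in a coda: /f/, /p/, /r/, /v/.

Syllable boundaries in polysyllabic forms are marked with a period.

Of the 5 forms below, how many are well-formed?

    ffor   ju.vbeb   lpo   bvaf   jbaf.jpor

3

ffor — violates constraint (b): adjacent identical consonants /ff/ → ill-formed
ju.vbeb — violates constraint (d): syllable 2 coda contains /b/, which is not a licensed coda consonant → ill-formed
lpo — σ1 onset /lp/ (2C), coda /∅/ ok → well-formed
bvaf — σ1 onset /bv/ (2C), coda /f/ ok → well-formed
jbaf.jpor — σ1 onset /jb/ (2C), coda /f/ ok; σ2 onset /jp/ (2C), coda /r/ ok → well-formed
Well-formed: lpo, bvaf, jbaf.jpor → 3.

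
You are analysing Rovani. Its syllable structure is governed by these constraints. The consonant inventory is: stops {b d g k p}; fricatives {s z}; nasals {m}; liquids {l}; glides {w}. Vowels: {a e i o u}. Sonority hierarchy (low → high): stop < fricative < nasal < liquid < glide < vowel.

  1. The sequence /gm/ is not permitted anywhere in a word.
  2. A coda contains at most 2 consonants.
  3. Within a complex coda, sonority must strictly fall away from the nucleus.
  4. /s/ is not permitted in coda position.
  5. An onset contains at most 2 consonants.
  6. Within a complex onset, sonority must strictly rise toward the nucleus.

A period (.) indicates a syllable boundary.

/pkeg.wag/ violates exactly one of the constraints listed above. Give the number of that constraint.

/pkeg.wag/: syllable 1 onset /pk/: /p/ (stop, 1) → /k/ (stop, 1) does not rise.
This is a violation of constraint 6: "Within a complex onset, sonority must strictly rise toward the nucleus."
The remaining constraints (1, 2, 3, 4, 5) are satisfied.

6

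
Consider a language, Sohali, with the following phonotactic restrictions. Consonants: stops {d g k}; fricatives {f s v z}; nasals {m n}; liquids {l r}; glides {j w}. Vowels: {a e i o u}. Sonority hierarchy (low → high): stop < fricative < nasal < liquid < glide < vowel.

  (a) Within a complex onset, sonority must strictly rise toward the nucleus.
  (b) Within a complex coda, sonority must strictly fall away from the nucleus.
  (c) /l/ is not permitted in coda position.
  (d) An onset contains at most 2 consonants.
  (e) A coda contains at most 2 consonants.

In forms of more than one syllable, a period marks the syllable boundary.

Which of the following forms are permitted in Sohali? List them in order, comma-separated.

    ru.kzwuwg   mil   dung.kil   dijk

ru.kzwuwg — violates constraint (d): syllable 2 onset /kzw/ has 3 consonants (> 2) → not permitted
mil — violates constraint (c): syllable 1 coda contains /l/ → not permitted
dung.kil — violates constraint (c): syllable 2 coda contains /l/ → not permitted
dijk — σ1 onset /d/, coda /jk/ (5→1 falls) ok → permitted

dijk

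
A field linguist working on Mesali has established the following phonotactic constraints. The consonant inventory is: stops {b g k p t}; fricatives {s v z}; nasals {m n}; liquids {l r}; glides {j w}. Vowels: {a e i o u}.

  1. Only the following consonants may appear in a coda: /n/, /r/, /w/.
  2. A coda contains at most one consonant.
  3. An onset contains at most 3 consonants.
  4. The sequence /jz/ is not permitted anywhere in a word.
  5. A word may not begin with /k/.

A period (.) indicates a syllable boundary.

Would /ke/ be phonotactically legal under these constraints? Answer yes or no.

/ke/ — violates constraint 5: word begins with /k/ → phonotactically illegal

no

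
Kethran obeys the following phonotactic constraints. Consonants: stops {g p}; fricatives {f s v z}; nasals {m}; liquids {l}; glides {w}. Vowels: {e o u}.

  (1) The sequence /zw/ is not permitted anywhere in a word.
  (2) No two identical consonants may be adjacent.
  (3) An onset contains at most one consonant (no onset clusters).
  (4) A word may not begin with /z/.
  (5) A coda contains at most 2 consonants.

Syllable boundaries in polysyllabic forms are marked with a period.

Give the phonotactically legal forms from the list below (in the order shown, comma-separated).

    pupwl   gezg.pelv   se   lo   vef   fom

pupwl — violates constraint 5: syllable 1 coda /pwl/ has 3 consonants (> 2) → phonotactically illegal
gezg.pelv — σ1 onset /g/, coda /zg/ (2C) ok; σ2 onset /p/, coda /lv/ (2C) ok → phonotactically legal
se — σ1 onset /s/, coda /∅/ ok → phonotactically legal
lo — σ1 onset /l/, coda /∅/ ok → phonotactically legal
vef — σ1 onset /v/, coda /f/ ok → phonotactically legal
fom — σ1 onset /f/, coda /m/ ok → phonotactically legal

gezg.pelv, se, lo, vef, fom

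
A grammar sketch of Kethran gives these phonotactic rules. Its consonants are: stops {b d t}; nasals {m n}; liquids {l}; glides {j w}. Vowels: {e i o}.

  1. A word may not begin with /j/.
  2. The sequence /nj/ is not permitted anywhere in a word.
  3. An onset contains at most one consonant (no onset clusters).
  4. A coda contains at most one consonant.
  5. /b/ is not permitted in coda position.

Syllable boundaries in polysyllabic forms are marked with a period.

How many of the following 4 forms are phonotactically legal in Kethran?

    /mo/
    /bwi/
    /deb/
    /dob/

1

/mo/ — σ1 onset /m/, coda /∅/ ok → phonotactically legal
/bwi/ — violates constraint 3: syllable 1 onset /bw/ has 2 consonants (> 1) → phonotactically illegal
/deb/ — violates constraint 5: syllable 1 coda contains /b/ → phonotactically illegal
/dob/ — violates constraint 5: syllable 1 coda contains /b/ → phonotactically illegal
Phonotactically legal: /mo/ → 1.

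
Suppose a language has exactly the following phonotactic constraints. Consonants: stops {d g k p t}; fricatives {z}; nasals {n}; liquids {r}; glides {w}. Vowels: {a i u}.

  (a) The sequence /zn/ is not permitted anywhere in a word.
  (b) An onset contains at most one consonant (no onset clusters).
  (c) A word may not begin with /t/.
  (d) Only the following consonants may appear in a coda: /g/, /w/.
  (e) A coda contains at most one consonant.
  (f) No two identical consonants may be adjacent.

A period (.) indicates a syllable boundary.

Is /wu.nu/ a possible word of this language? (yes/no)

yes

/wu.nu/ — σ1 onset /w/, coda /∅/ ok; σ2 onset /n/, coda /∅/ ok → licit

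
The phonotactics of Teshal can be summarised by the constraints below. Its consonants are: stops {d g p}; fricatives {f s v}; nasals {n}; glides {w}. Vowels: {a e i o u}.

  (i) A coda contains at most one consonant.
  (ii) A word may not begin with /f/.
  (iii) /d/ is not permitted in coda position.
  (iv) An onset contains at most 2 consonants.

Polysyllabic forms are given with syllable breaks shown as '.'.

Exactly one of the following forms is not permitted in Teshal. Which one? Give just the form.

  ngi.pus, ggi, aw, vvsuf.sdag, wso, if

ngi.pus — σ1 onset /ng/ (2C), coda /∅/ ok; σ2 onset /p/, coda /s/ ok → permitted
ggi — σ1 onset /gg/ (2C), coda /∅/ ok → permitted
aw — σ1 onset /∅/, coda /w/ ok → permitted
vvsuf.sdag — violates constraint (iv): syllable 1 onset /vvs/ has 3 consonants (> 2) → not permitted
wso — σ1 onset /ws/ (2C), coda /∅/ ok → permitted
if — σ1 onset /∅/, coda /f/ ok → permitted

vvsuf.sdag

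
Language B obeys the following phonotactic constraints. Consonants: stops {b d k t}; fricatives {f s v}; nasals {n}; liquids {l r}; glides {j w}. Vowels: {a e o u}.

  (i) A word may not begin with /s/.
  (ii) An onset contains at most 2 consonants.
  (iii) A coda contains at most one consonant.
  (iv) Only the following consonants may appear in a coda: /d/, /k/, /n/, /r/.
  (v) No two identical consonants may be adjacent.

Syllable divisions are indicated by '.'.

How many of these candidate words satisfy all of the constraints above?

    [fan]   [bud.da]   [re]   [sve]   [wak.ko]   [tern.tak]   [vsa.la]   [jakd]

[fan] — σ1 onset /f/, coda /n/ ok → permitted
[bud.da] — violates constraint (v): adjacent identical consonants /dd/ → not permitted
[re] — σ1 onset /r/, coda /∅/ ok → permitted
[sve] — violates constraint (i): word begins with /s/ → not permitted
[wak.ko] — violates constraint (v): adjacent identical consonants /kk/ → not permitted
[tern.tak] — violates constraint (iii): syllable 1 coda /rn/ has 2 consonants (> 1) → not permitted
[vsa.la] — σ1 onset /vs/ (2C), coda /∅/ ok; σ2 onset /l/, coda /∅/ ok → permitted
[jakd] — violates constraint (iii): syllable 1 coda /kd/ has 2 consonants (> 1) → not permitted
Permitted: [fan], [re], [vsa.la] → 3.

3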